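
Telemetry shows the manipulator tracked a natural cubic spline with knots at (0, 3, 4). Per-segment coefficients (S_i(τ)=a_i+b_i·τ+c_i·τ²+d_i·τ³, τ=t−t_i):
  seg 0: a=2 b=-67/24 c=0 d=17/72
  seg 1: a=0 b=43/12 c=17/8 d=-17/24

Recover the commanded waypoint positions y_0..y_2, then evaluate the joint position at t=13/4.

y_0 = S_0(0) = a_0 = 2
y_1 = S_1(0) = a_1 = 0
y_2 = S_1(1) = 5
t_q=13/4 is in segment 1 (τ=1/4); S_1(τ)=521/512

y_0=2 y_1=0 y_2=5
S(13/4) = 521/512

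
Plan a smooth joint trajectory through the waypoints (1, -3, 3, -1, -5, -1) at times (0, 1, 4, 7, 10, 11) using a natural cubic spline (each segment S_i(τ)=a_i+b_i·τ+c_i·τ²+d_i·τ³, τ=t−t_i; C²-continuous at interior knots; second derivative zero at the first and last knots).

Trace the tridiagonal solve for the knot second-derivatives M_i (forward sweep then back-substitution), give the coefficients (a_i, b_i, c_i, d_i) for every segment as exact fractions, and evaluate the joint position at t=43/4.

Δ: Δ0=-4, Δ1=2, Δ2=-4/3, Δ3=-4/3, Δ4=4
row 1: diag=8, rhs=36; c'=3/8, d'=9/2
row 2: denom=12−3·3/8=87/8; d'=(-20−3·9/2)/(87/8)=-268/87
row 3: denom=12−3·8/29=324/29; d'=(0−3·-268/87)/(324/29)=67/81
row 4: denom=8−3·29/108=259/36; d'=(32−3·67/81)/(259/36)=3188/777
back: M4=3188/777
back: M3=67/81−29/108·3188/777=-640/2331
back: M2=-268/87−8/29·-640/2331=-7004/2331
back: M1=9/2−3/8·-7004/2331=4372/777
M: M0=0, M1=4372/777, M2=-7004/2331, M3=-640/2331, M4=3188/777, M5=0
seg 0: a=1, c=M0/2=0, d=(M1−M0)/(6·1)=2186/2331, b=Δ0−h0·(2M0+M1)/6=-11510/2331
seg 1: a=-3, c=M1/2=2186/777, d=(M2−M1)/(6·3)=-10060/20979, b=Δ1−h1·(2M1+M2)/6=-4952/2331
seg 2: a=3, c=M2/2=-3502/2331, d=(M3−M2)/(6·3)=86/567, b=Δ2−h2·(2M2+M3)/6=4216/2331
seg 3: a=-1, c=M3/2=-320/2331, d=(M4−M3)/(6·3)=5102/20979, b=Δ3−h3·(2M3+M4)/6=-7250/2331
seg 4: a=-5, c=M4/2=1594/777, d=(M5−M4)/(6·1)=-1594/2331, b=Δ4−h4·(2M4+M5)/6=6136/2331
t_q=43/4 → seg 4, τ=3/4; S=-5+6136/2331·τ+1594/777·τ²+-1594/2331·τ³=-53713/24864

  seg 0: a=1 b=-11510/2331 c=0 d=2186/2331
  seg 1: a=-3 b=-4952/2331 c=2186/777 d=-10060/20979
  seg 2: a=3 b=4216/2331 c=-3502/2331 d=86/567
  seg 3: a=-1 b=-7250/2331 c=-320/2331 d=5102/20979
  seg 4: a=-5 b=6136/2331 c=1594/777 d=-1594/2331
S(43/4) = -53713/24864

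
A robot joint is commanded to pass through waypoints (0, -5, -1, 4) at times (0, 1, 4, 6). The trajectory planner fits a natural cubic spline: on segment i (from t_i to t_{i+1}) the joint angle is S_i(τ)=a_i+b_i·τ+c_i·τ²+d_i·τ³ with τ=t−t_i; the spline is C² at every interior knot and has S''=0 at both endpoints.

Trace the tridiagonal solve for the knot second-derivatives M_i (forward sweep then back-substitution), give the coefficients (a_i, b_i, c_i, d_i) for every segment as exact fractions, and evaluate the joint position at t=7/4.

  seg 0: a=0 b=-2489/426 c=0 d=359/426
  seg 1: a=-5 b=-706/213 c=359/142 d=-139/426
  seg 2: a=-1 b=1297/426 c=-29/71 d=29/426
S(7/4) = -56359/9088

Δ: Δ0=-5, Δ1=4/3, Δ2=5/2
row 1: diag=8, rhs=38; c'=3/8, d'=19/4
row 2: denom=10−3·3/8=71/8; d'=(7−3·19/4)/(71/8)=-58/71
back: M2=-58/71
back: M1=19/4−3/8·-58/71=359/71
M: M0=0, M1=359/71, M2=-58/71, M3=0
seg 0: a=0, c=M0/2=0, d=(M1−M0)/(6·1)=359/426, b=Δ0−h0·(2M0+M1)/6=-2489/426
seg 1: a=-5, c=M1/2=359/142, d=(M2−M1)/(6·3)=-139/426, b=Δ1−h1·(2M1+M2)/6=-706/213
seg 2: a=-1, c=M2/2=-29/71, d=(M3−M2)/(6·2)=29/426, b=Δ2−h2·(2M2+M3)/6=1297/426
t_q=7/4 → seg 1, τ=3/4; S=-5+-706/213·τ+359/142·τ²+-139/426·τ³=-56359/9088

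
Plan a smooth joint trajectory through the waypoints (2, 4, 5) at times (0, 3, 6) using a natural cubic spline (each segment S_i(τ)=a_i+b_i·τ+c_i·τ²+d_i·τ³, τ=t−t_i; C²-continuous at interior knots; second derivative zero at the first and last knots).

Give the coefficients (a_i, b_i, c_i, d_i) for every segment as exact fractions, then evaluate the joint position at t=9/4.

Δ: Δ0=2/3, Δ1=1/3
row 1: diag=12, rhs=-2; c'=1/4, d'=-1/6
back: M1=-1/6
M: M0=0, M1=-1/6, M2=0
seg 0: a=2, c=M0/2=0, d=(M1−M0)/(6·3)=-1/108, b=Δ0−h0·(2M0+M1)/6=3/4
seg 1: a=4, c=M1/2=-1/12, d=(M2−M1)/(6·3)=1/108, b=Δ1−h1·(2M1+M2)/6=1/2
t_q=9/4 → seg 0, τ=9/4; S=2+3/4·τ+0·τ²+-1/108·τ³=917/256

  seg 0: a=2 b=3/4 c=0 d=-1/108
  seg 1: a=4 b=1/2 c=-1/12 d=1/108
S(9/4) = 917/256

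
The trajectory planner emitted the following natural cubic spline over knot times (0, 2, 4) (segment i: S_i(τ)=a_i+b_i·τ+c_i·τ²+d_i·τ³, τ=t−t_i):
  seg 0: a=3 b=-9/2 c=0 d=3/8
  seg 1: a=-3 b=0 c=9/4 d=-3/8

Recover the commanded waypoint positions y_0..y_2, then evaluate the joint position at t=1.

y_0=3 y_1=-3 y_2=3
S(1) = -9/8

y_0 = S_0(0) = a_0 = 3
y_1 = S_1(0) = a_1 = -3
y_2 = S_1(2) = 3
t_q=1 is in segment 0 (τ=1); S_0(τ)=-9/8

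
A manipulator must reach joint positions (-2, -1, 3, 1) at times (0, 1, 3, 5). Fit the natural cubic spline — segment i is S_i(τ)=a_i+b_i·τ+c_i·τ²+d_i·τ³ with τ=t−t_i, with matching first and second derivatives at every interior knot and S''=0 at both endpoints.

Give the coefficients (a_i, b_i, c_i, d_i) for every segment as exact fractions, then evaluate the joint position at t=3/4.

Δ: Δ0=1, Δ1=2, Δ2=-1
row 1: diag=6, rhs=6; c'=1/3, d'=1
row 2: denom=8−2·1/3=22/3; d'=(-18−2·1)/(22/3)=-30/11
back: M2=-30/11
back: M1=1−1/3·-30/11=21/11
M: M0=0, M1=21/11, M2=-30/11, M3=0
seg 0: a=-2, c=M0/2=0, d=(M1−M0)/(6·1)=7/22, b=Δ0−h0·(2M0+M1)/6=15/22
seg 1: a=-1, c=M1/2=21/22, d=(M2−M1)/(6·2)=-17/44, b=Δ1−h1·(2M1+M2)/6=18/11
seg 2: a=3, c=M2/2=-15/11, d=(M3−M2)/(6·2)=5/22, b=Δ2−h2·(2M2+M3)/6=9/11
t_q=3/4 → seg 0, τ=3/4; S=-2+15/22·τ+0·τ²+7/22·τ³=-1907/1408

  seg 0: a=-2 b=15/22 c=0 d=7/22
  seg 1: a=-1 b=18/11 c=21/22 d=-17/44
  seg 2: a=3 b=9/11 c=-15/11 d=5/22
S(3/4) = -1907/1408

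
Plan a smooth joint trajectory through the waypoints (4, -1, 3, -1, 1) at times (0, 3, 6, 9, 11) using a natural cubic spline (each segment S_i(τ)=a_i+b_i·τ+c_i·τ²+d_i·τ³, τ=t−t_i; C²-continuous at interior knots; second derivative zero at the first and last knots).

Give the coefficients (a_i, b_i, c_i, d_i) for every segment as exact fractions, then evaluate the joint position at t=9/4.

  seg 0: a=4 b=-562/207 c=0 d=217/1863
  seg 1: a=-1 b=89/207 c=217/207 d=-464/1863
  seg 2: a=3 b=-1/207 c=-247/207 d=466/1863
  seg 3: a=-1 b=-85/207 c=73/69 d=-73/414
S(9/4) = -1151/1472

Δ: Δ0=-5/3, Δ1=4/3, Δ2=-4/3, Δ3=1
row 1: diag=12, rhs=18; c'=1/4, d'=3/2
row 2: denom=12−3·1/4=45/4; d'=(-16−3·3/2)/(45/4)=-82/45
row 3: denom=10−3·4/15=46/5; d'=(14−3·-82/45)/(46/5)=146/69
back: M3=146/69
back: M2=-82/45−4/15·146/69=-494/207
back: M1=3/2−1/4·-494/207=434/207
M: M0=0, M1=434/207, M2=-494/207, M3=146/69, M4=0
seg 0: a=4, c=M0/2=0, d=(M1−M0)/(6·3)=217/1863, b=Δ0−h0·(2M0+M1)/6=-562/207
seg 1: a=-1, c=M1/2=217/207, d=(M2−M1)/(6·3)=-464/1863, b=Δ1−h1·(2M1+M2)/6=89/207
seg 2: a=3, c=M2/2=-247/207, d=(M3−M2)/(6·3)=466/1863, b=Δ2−h2·(2M2+M3)/6=-1/207
seg 3: a=-1, c=M3/2=73/69, d=(M4−M3)/(6·2)=-73/414, b=Δ3−h3·(2M3+M4)/6=-85/207
t_q=9/4 → seg 0, τ=9/4; S=4+-562/207·τ+0·τ²+217/1863·τ³=-1151/1472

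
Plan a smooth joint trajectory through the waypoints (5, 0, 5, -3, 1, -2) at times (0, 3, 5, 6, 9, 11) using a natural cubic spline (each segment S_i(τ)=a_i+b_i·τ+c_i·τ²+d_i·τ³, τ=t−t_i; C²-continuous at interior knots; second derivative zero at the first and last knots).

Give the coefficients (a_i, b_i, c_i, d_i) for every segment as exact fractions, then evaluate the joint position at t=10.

Δ: Δ0=-5/3, Δ1=5/2, Δ2=-8, Δ3=4/3, Δ4=-3/2
row 1: diag=10, rhs=25; c'=1/5, d'=5/2
row 2: denom=6−2·1/5=28/5; d'=(-63−2·5/2)/(28/5)=-85/7
row 3: denom=8−1·5/28=219/28; d'=(56−1·-85/7)/(219/28)=636/73
row 4: denom=10−3·28/73=646/73; d'=(-17−3·636/73)/(646/73)=-3149/646
back: M4=-3149/646
back: M3=636/73−28/73·-3149/646=3418/323
back: M2=-85/7−5/28·3418/323=-9065/646
back: M1=5/2−1/5·-9065/646=1714/323
M: M0=0, M1=1714/323, M2=-9065/646, M3=3418/323, M4=-3149/646, M5=0
seg 0: a=5, c=M0/2=0, d=(M1−M0)/(6·3)=857/2907, b=Δ0−h0·(2M0+M1)/6=-4186/969
seg 1: a=0, c=M1/2=857/323, d=(M2−M1)/(6·2)=-12493/7752, b=Δ1−h1·(2M1+M2)/6=3527/969
seg 2: a=5, c=M2/2=-9065/1292, d=(M3−M2)/(6·1)=15901/3876, b=Δ2−h2·(2M2+M3)/6=-9857/1938
seg 3: a=-3, c=M3/2=1709/323, d=(M4−M3)/(6·3)=-9985/11628, b=Δ3−h3·(2M3+M4)/6=-1553/228
seg 4: a=1, c=M4/2=-3149/1292, d=(M5−M4)/(6·2)=3149/7752, b=Δ4−h4·(2M4+M5)/6=3391/1938
t_q=10 → seg 4, τ=1; S=1+3391/1938·τ+-3149/1292·τ²+3149/7752·τ³=1857/2584

  seg 0: a=5 b=-4186/969 c=0 d=857/2907
  seg 1: a=0 b=3527/969 c=857/323 d=-12493/7752
  seg 2: a=5 b=-9857/1938 c=-9065/1292 d=15901/3876
  seg 3: a=-3 b=-1553/228 c=1709/323 d=-9985/11628
  seg 4: a=1 b=3391/1938 c=-3149/1292 d=3149/7752
S(10) = 1857/2584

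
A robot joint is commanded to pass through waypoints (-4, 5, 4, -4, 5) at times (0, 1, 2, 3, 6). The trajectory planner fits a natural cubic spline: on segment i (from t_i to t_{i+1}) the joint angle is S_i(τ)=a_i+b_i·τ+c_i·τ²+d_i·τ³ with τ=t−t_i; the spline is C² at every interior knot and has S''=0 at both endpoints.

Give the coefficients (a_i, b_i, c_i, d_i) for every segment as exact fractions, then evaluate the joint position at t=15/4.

  seg 0: a=-4 b=1287/116 c=0 d=-243/116
  seg 1: a=5 b=279/58 c=-729/116 d=55/116
  seg 2: a=4 b=-735/116 c=-141/29 d=371/116
  seg 3: a=-4 b=-375/58 c=549/116 d=-61/116
S(15/4) = -47579/7424

Δ: Δ0=9, Δ1=-1, Δ2=-8, Δ3=3
row 1: diag=4, rhs=-60; c'=1/4, d'=-15
row 2: denom=4−1·1/4=15/4; d'=(-42−1·-15)/(15/4)=-36/5
row 3: denom=8−1·4/15=116/15; d'=(66−1·-36/5)/(116/15)=549/58
back: M3=549/58
back: M2=-36/5−4/15·549/58=-282/29
back: M1=-15−1/4·-282/29=-729/58
M: M0=0, M1=-729/58, M2=-282/29, M3=549/58, M4=0
seg 0: a=-4, c=M0/2=0, d=(M1−M0)/(6·1)=-243/116, b=Δ0−h0·(2M0+M1)/6=1287/116
seg 1: a=5, c=M1/2=-729/116, d=(M2−M1)/(6·1)=55/116, b=Δ1−h1·(2M1+M2)/6=279/58
seg 2: a=4, c=M2/2=-141/29, d=(M3−M2)/(6·1)=371/116, b=Δ2−h2·(2M2+M3)/6=-735/116
seg 3: a=-4, c=M3/2=549/116, d=(M4−M3)/(6·3)=-61/116, b=Δ3−h3·(2M3+M4)/6=-375/58
t_q=15/4 → seg 3, τ=3/4; S=-4+-375/58·τ+549/116·τ²+-61/116·τ³=-47579/7424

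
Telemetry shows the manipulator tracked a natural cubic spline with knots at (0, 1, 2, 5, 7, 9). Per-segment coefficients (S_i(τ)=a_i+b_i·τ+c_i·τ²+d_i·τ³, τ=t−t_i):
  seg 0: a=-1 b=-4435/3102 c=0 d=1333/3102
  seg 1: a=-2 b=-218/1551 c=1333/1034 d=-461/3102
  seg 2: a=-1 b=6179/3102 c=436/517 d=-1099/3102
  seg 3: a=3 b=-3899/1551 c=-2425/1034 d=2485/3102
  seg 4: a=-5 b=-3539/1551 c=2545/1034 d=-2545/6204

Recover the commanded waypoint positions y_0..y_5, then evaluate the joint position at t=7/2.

y_0 = S_0(0) = a_0 = -1
y_1 = S_1(0) = a_1 = -2
y_2 = S_2(0) = a_2 = -1
y_3 = S_3(0) = a_3 = 3
y_4 = S_4(0) = a_4 = -5
y_5 = S_4(2) = -3
t_q=7/2 is in segment 2 (τ=3/2); S_2(τ)=22249/8272

y_0=-1 y_1=-2 y_2=-1 y_3=3 y_4=-5 y_5=-3
S(7/2) = 22249/8272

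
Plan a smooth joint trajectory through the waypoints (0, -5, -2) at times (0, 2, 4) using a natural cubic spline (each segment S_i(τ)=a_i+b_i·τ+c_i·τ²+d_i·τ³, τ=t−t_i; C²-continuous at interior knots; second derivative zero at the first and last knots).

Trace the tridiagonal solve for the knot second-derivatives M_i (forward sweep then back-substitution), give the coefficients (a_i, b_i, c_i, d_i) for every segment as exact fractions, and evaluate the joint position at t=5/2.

  seg 0: a=0 b=-7/2 c=0 d=1/4
  seg 1: a=-5 b=-1/2 c=3/2 d=-1/4
S(5/2) = -157/32

Δ: Δ0=-5/2, Δ1=3/2
row 1: diag=8, rhs=24; c'=1/4, d'=3
back: M1=3
M: M0=0, M1=3, M2=0
seg 0: a=0, c=M0/2=0, d=(M1−M0)/(6·2)=1/4, b=Δ0−h0·(2M0+M1)/6=-7/2
seg 1: a=-5, c=M1/2=3/2, d=(M2−M1)/(6·2)=-1/4, b=Δ1−h1·(2M1+M2)/6=-1/2
t_q=5/2 → seg 1, τ=1/2; S=-5+-1/2·τ+3/2·τ²+-1/4·τ³=-157/32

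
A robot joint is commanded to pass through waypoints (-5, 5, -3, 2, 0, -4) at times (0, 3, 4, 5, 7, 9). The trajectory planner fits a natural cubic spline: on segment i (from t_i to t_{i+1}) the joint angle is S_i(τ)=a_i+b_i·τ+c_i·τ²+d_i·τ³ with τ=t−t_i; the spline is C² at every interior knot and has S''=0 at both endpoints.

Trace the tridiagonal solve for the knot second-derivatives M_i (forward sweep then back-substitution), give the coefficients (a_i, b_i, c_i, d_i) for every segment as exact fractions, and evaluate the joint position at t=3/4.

  seg 0: a=-5 b=1373/150 c=0 d=-97/150
  seg 1: a=5 b=-623/75 c=-291/50 d=919/150
  seg 2: a=-3 b=-47/30 c=314/25 d=-899/150
  seg 3: a=2 b=418/75 c=-271/50 d=16/15
  seg 4: a=0 b=-248/75 c=49/50 d=-49/300
S(3/4) = 1019/640

Δ: Δ0=10/3, Δ1=-8, Δ2=5, Δ3=-1, Δ4=-2
row 1: diag=8, rhs=-68; c'=1/8, d'=-17/2
row 2: denom=4−1·1/8=31/8; d'=(78−1·-17/2)/(31/8)=692/31
row 3: denom=6−1·8/31=178/31; d'=(-36−1·692/31)/(178/31)=-904/89
row 4: denom=8−2·31/89=650/89; d'=(-6−2·-904/89)/(650/89)=49/25
back: M4=49/25
back: M3=-904/89−31/89·49/25=-271/25
back: M2=692/31−8/31·-271/25=628/25
back: M1=-17/2−1/8·628/25=-291/25
M: M0=0, M1=-291/25, M2=628/25, M3=-271/25, M4=49/25, M5=0
seg 0: a=-5, c=M0/2=0, d=(M1−M0)/(6·3)=-97/150, b=Δ0−h0·(2M0+M1)/6=1373/150
seg 1: a=5, c=M1/2=-291/50, d=(M2−M1)/(6·1)=919/150, b=Δ1−h1·(2M1+M2)/6=-623/75
seg 2: a=-3, c=M2/2=314/25, d=(M3−M2)/(6·1)=-899/150, b=Δ2−h2·(2M2+M3)/6=-47/30
seg 3: a=2, c=M3/2=-271/50, d=(M4−M3)/(6·2)=16/15, b=Δ3−h3·(2M3+M4)/6=418/75
seg 4: a=0, c=M4/2=49/50, d=(M5−M4)/(6·2)=-49/300, b=Δ4−h4·(2M4+M5)/6=-248/75
t_q=3/4 → seg 0, τ=3/4; S=-5+1373/150·τ+0·τ²+-97/150·τ³=1019/640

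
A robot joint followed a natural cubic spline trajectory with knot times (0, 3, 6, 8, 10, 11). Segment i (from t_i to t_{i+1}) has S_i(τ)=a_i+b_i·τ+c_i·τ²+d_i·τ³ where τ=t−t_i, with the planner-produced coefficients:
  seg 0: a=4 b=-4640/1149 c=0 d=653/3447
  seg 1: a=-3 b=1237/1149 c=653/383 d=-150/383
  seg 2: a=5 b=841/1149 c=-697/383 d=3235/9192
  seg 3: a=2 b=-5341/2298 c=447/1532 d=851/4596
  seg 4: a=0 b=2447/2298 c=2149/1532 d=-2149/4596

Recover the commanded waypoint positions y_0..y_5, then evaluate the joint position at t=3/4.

y_0=4 y_1=-3 y_2=5 y_3=2 y_4=0 y_5=2
S(3/4) = 25767/24512

y_0 = S_0(0) = a_0 = 4
y_1 = S_1(0) = a_1 = -3
y_2 = S_2(0) = a_2 = 5
y_3 = S_3(0) = a_3 = 2
y_4 = S_4(0) = a_4 = 0
y_5 = S_4(1) = 2
t_q=3/4 is in segment 0 (τ=3/4); S_0(τ)=25767/24512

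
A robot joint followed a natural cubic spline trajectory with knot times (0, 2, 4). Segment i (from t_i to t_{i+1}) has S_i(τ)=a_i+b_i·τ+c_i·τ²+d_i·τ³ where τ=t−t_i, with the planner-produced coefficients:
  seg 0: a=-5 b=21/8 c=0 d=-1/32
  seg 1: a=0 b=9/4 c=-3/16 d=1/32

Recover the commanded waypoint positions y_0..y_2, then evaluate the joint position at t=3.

y_0 = S_0(0) = a_0 = -5
y_1 = S_1(0) = a_1 = 0
y_2 = S_1(2) = 4
t_q=3 is in segment 1 (τ=1); S_1(τ)=67/32

y_0=-5 y_1=0 y_2=4
S(3) = 67/32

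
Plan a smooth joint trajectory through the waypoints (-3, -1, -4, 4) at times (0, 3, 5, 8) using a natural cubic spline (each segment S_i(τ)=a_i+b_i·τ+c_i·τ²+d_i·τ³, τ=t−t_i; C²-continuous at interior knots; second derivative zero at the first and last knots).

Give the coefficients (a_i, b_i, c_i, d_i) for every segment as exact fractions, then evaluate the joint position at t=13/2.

  seg 0: a=-3 b=77/48 c=0 d=-5/48
  seg 1: a=-1 b=-29/24 c=-15/16 d=19/48
  seg 2: a=-4 b=-5/24 c=23/16 d=-23/144
S(13/2) = -207/128

Δ: Δ0=2/3, Δ1=-3/2, Δ2=8/3
row 1: diag=10, rhs=-13; c'=1/5, d'=-13/10
row 2: denom=10−2·1/5=48/5; d'=(25−2·-13/10)/(48/5)=23/8
back: M2=23/8
back: M1=-13/10−1/5·23/8=-15/8
M: M0=0, M1=-15/8, M2=23/8, M3=0
seg 0: a=-3, c=M0/2=0, d=(M1−M0)/(6·3)=-5/48, b=Δ0−h0·(2M0+M1)/6=77/48
seg 1: a=-1, c=M1/2=-15/16, d=(M2−M1)/(6·2)=19/48, b=Δ1−h1·(2M1+M2)/6=-29/24
seg 2: a=-4, c=M2/2=23/16, d=(M3−M2)/(6·3)=-23/144, b=Δ2−h2·(2M2+M3)/6=-5/24
t_q=13/2 → seg 2, τ=3/2; S=-4+-5/24·τ+23/16·τ²+-23/144·τ³=-207/128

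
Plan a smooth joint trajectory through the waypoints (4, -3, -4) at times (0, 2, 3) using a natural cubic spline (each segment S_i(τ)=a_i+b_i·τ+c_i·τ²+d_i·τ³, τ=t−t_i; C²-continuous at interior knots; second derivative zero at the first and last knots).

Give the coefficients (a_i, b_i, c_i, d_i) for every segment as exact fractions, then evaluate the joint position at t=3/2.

  seg 0: a=4 b=-13/3 c=0 d=5/24
  seg 1: a=-3 b=-11/6 c=5/4 d=-5/12
S(3/2) = -115/64

Δ: Δ0=-7/2, Δ1=-1
row 1: diag=6, rhs=15; c'=1/6, d'=5/2
back: M1=5/2
M: M0=0, M1=5/2, M2=0
seg 0: a=4, c=M0/2=0, d=(M1−M0)/(6·2)=5/24, b=Δ0−h0·(2M0+M1)/6=-13/3
seg 1: a=-3, c=M1/2=5/4, d=(M2−M1)/(6·1)=-5/12, b=Δ1−h1·(2M1+M2)/6=-11/6
t_q=3/2 → seg 0, τ=3/2; S=4+-13/3·τ+0·τ²+5/24·τ³=-115/64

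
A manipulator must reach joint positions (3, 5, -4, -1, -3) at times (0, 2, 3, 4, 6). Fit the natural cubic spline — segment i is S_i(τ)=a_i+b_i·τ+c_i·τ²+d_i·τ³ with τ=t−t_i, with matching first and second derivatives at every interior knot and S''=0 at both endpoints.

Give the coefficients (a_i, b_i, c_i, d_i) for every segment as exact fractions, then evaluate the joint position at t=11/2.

Δ: Δ0=1, Δ1=-9, Δ2=3, Δ3=-1
row 1: diag=6, rhs=-60; c'=1/6, d'=-10
row 2: denom=4−1·1/6=23/6; d'=(72−1·-10)/(23/6)=492/23
row 3: denom=6−1·6/23=132/23; d'=(-24−1·492/23)/(132/23)=-87/11
back: M3=-87/11
back: M2=492/23−6/23·-87/11=258/11
back: M1=-10−1/6·258/11=-153/11
M: M0=0, M1=-153/11, M2=258/11, M3=-87/11, M4=0
seg 0: a=3, c=M0/2=0, d=(M1−M0)/(6·2)=-51/44, b=Δ0−h0·(2M0+M1)/6=62/11
seg 1: a=5, c=M1/2=-153/22, d=(M2−M1)/(6·1)=137/22, b=Δ1−h1·(2M1+M2)/6=-91/11
seg 2: a=-4, c=M2/2=129/11, d=(M3−M2)/(6·1)=-115/22, b=Δ2−h2·(2M2+M3)/6=-7/2
seg 3: a=-1, c=M3/2=-87/22, d=(M4−M3)/(6·2)=29/44, b=Δ3−h3·(2M3+M4)/6=47/11
t_q=11/2 → seg 3, τ=3/2; S=-1+47/11·τ+-87/22·τ²+29/44·τ³=-445/352

  seg 0: a=3 b=62/11 c=0 d=-51/44
  seg 1: a=5 b=-91/11 c=-153/22 d=137/22
  seg 2: a=-4 b=-7/2 c=129/11 d=-115/22
  seg 3: a=-1 b=47/11 c=-87/22 d=29/44
S(11/2) = -445/352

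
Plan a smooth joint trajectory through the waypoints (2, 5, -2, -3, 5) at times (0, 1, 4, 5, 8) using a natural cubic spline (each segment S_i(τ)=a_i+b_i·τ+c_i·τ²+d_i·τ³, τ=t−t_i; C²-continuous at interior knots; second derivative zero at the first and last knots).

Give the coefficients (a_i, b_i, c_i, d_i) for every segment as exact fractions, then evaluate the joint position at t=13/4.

Δ: Δ0=3, Δ1=-7/3, Δ2=-1, Δ3=8/3
row 1: diag=8, rhs=-32; c'=3/8, d'=-4
row 2: denom=8−3·3/8=55/8; d'=(8−3·-4)/(55/8)=32/11
row 3: denom=8−1·8/55=432/55; d'=(22−1·32/11)/(432/55)=175/72
back: M3=175/72
back: M2=32/11−8/55·175/72=23/9
back: M1=-4−3/8·23/9=-119/24
M: M0=0, M1=-119/24, M2=23/9, M3=175/72, M4=0
seg 0: a=2, c=M0/2=0, d=(M1−M0)/(6·1)=-119/144, b=Δ0−h0·(2M0+M1)/6=551/144
seg 1: a=5, c=M1/2=-119/48, d=(M2−M1)/(6·3)=541/1296, b=Δ1−h1·(2M1+M2)/6=97/72
seg 2: a=-2, c=M2/2=23/18, d=(M3−M2)/(6·1)=-1/48, b=Δ2−h2·(2M2+M3)/6=-325/144
seg 3: a=-3, c=M3/2=175/144, d=(M4−M3)/(6·3)=-175/1296, b=Δ3−h3·(2M3+M4)/6=17/72
t_q=13/4 → seg 1, τ=9/4; S=5+97/72·τ+-119/48·τ²+541/1296·τ³=241/1024

  seg 0: a=2 b=551/144 c=0 d=-119/144
  seg 1: a=5 b=97/72 c=-119/48 d=541/1296
  seg 2: a=-2 b=-325/144 c=23/18 d=-1/48
  seg 3: a=-3 b=17/72 c=175/144 d=-175/1296
S(13/4) = 241/1024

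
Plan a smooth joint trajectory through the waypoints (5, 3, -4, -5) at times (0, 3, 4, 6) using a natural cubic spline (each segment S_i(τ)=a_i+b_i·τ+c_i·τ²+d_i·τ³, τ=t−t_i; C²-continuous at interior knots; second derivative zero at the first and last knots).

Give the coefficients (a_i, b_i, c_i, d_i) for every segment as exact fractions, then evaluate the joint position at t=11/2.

Δ: Δ0=-2/3, Δ1=-7, Δ2=-1/2
row 1: diag=8, rhs=-38; c'=1/8, d'=-19/4
row 2: denom=6−1·1/8=47/8; d'=(39−1·-19/4)/(47/8)=350/47
back: M2=350/47
back: M1=-19/4−1/8·350/47=-267/47
M: M0=0, M1=-267/47, M2=350/47, M3=0
seg 0: a=5, c=M0/2=0, d=(M1−M0)/(6·3)=-89/282, b=Δ0−h0·(2M0+M1)/6=613/282
seg 1: a=3, c=M1/2=-267/94, d=(M2−M1)/(6·1)=617/282, b=Δ1−h1·(2M1+M2)/6=-895/141
seg 2: a=-4, c=M2/2=175/47, d=(M3−M2)/(6·2)=-175/282, b=Δ2−h2·(2M2+M3)/6=-1541/282
t_q=11/2 → seg 2, τ=3/2; S=-4+-1541/282·τ+175/47·τ²+-175/282·τ³=-4447/752

  seg 0: a=5 b=613/282 c=0 d=-89/282
  seg 1: a=3 b=-895/141 c=-267/94 d=617/282
  seg 2: a=-4 b=-1541/282 c=175/47 d=-175/282
S(11/2) = -4447/752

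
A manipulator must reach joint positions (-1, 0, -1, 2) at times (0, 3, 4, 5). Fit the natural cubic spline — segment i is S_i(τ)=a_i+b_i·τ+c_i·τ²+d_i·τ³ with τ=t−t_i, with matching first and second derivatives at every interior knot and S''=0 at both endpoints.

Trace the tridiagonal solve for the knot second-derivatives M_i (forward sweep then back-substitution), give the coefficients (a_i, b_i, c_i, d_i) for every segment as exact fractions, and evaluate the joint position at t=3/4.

Δ: Δ0=1/3, Δ1=-1, Δ2=3
row 1: diag=8, rhs=-8; c'=1/8, d'=-1
row 2: denom=4−1·1/8=31/8; d'=(24−1·-1)/(31/8)=200/31
back: M2=200/31
back: M1=-1−1/8·200/31=-56/31
M: M0=0, M1=-56/31, M2=200/31, M3=0
seg 0: a=-1, c=M0/2=0, d=(M1−M0)/(6·3)=-28/279, b=Δ0−h0·(2M0+M1)/6=115/93
seg 1: a=0, c=M1/2=-28/31, d=(M2−M1)/(6·1)=128/93, b=Δ1−h1·(2M1+M2)/6=-137/93
seg 2: a=-1, c=M2/2=100/31, d=(M3−M2)/(6·1)=-100/93, b=Δ2−h2·(2M2+M3)/6=79/93
t_q=3/4 → seg 0, τ=3/4; S=-1+115/93·τ+0·τ²+-28/279·τ³=-57/496

  seg 0: a=-1 b=115/93 c=0 d=-28/279
  seg 1: a=0 b=-137/93 c=-28/31 d=128/93
  seg 2: a=-1 b=79/93 c=100/31 d=-100/93
S(3/4) = -57/496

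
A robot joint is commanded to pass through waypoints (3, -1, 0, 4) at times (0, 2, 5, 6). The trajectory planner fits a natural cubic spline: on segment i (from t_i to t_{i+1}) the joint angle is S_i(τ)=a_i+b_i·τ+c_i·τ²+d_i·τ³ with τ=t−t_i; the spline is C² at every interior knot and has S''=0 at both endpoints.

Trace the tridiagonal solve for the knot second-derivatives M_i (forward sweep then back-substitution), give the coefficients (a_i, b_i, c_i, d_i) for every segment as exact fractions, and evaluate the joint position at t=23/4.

Δ: Δ0=-2, Δ1=1/3, Δ2=4
row 1: diag=10, rhs=14; c'=3/10, d'=7/5
row 2: denom=8−3·3/10=71/10; d'=(22−3·7/5)/(71/10)=178/71
back: M2=178/71
back: M1=7/5−3/10·178/71=46/71
M: M0=0, M1=46/71, M2=178/71, M3=0
seg 0: a=3, c=M0/2=0, d=(M1−M0)/(6·2)=23/426, b=Δ0−h0·(2M0+M1)/6=-472/213
seg 1: a=-1, c=M1/2=23/71, d=(M2−M1)/(6·3)=22/213, b=Δ1−h1·(2M1+M2)/6=-334/213
seg 2: a=0, c=M2/2=89/71, d=(M3−M2)/(6·1)=-89/213, b=Δ2−h2·(2M2+M3)/6=674/213
t_q=23/4 → seg 2, τ=3/4; S=0+674/213·τ+89/71·τ²+-89/213·τ³=13187/4544

  seg 0: a=3 b=-472/213 c=0 d=23/426
  seg 1: a=-1 b=-334/213 c=23/71 d=22/213
  seg 2: a=0 b=674/213 c=89/71 d=-89/213
S(23/4) = 13187/4544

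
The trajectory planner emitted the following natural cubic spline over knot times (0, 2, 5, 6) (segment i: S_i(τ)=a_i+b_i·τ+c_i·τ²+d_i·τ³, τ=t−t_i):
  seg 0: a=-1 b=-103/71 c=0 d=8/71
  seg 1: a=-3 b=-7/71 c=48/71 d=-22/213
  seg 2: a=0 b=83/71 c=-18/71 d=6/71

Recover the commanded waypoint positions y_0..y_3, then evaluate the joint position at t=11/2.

y_0 = S_0(0) = a_0 = -1
y_1 = S_1(0) = a_1 = -3
y_2 = S_2(0) = a_2 = 0
y_3 = S_2(1) = 1
t_q=11/2 is in segment 2 (τ=1/2); S_2(τ)=151/284

y_0=-1 y_1=-3 y_2=0 y_3=1
S(11/2) = 151/284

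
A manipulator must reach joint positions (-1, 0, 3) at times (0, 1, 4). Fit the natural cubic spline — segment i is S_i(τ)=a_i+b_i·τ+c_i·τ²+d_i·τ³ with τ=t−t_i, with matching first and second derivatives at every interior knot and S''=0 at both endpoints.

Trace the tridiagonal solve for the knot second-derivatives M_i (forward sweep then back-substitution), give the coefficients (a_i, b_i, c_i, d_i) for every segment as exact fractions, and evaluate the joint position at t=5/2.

  seg 0: a=-1 b=1 c=0 d=0
  seg 1: a=0 b=1 c=0 d=0
S(5/2) = 3/2

Δ: Δ0=1, Δ1=1
row 1: diag=8, rhs=0; c'=3/8, d'=0
back: M1=0
M: M0=0, M1=0, M2=0
seg 0: a=-1, c=M0/2=0, d=(M1−M0)/(6·1)=0, b=Δ0−h0·(2M0+M1)/6=1
seg 1: a=0, c=M1/2=0, d=(M2−M1)/(6·3)=0, b=Δ1−h1·(2M1+M2)/6=1
t_q=5/2 → seg 1, τ=3/2; S=0+1·τ+0·τ²+0·τ³=3/2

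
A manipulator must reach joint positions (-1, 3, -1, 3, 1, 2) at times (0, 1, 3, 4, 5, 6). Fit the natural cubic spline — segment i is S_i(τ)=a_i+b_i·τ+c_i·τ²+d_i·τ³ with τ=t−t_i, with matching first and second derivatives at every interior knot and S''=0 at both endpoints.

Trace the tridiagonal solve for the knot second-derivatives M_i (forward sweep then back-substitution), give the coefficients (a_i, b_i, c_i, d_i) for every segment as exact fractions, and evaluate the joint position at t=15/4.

Δ: Δ0=4, Δ1=-2, Δ2=4, Δ3=-2, Δ4=1
row 1: diag=6, rhs=-36; c'=1/3, d'=-6
row 2: denom=6−2·1/3=16/3; d'=(36−2·-6)/(16/3)=9
row 3: denom=4−1·3/16=61/16; d'=(-36−1·9)/(61/16)=-720/61
row 4: denom=4−1·16/61=228/61; d'=(18−1·-720/61)/(228/61)=303/38
back: M4=303/38
back: M3=-720/61−16/61·303/38=-264/19
back: M2=9−3/16·-264/19=441/38
back: M1=-6−1/3·441/38=-375/38
M: M0=0, M1=-375/38, M2=441/38, M3=-264/19, M4=303/38, M5=0
seg 0: a=-1, c=M0/2=0, d=(M1−M0)/(6·1)=-125/76, b=Δ0−h0·(2M0+M1)/6=429/76
seg 1: a=3, c=M1/2=-375/76, d=(M2−M1)/(6·2)=34/19, b=Δ1−h1·(2M1+M2)/6=27/38
seg 2: a=-1, c=M2/2=441/76, d=(M3−M2)/(6·1)=-17/4, b=Δ2−h2·(2M2+M3)/6=93/38
seg 3: a=3, c=M3/2=-132/19, d=(M4−M3)/(6·1)=277/76, b=Δ3−h3·(2M3+M4)/6=99/76
seg 4: a=1, c=M4/2=303/76, d=(M5−M4)/(6·1)=-101/76, b=Δ4−h4·(2M4+M5)/6=-63/38
t_q=15/4 → seg 2, τ=3/4; S=-1+93/38·τ+441/76·τ²+-17/4·τ³=11219/4864

  seg 0: a=-1 b=429/76 c=0 d=-125/76
  seg 1: a=3 b=27/38 c=-375/76 d=34/19
  seg 2: a=-1 b=93/38 c=441/76 d=-17/4
  seg 3: a=3 b=99/76 c=-132/19 d=277/76
  seg 4: a=1 b=-63/38 c=303/76 d=-101/76
S(15/4) = 11219/4864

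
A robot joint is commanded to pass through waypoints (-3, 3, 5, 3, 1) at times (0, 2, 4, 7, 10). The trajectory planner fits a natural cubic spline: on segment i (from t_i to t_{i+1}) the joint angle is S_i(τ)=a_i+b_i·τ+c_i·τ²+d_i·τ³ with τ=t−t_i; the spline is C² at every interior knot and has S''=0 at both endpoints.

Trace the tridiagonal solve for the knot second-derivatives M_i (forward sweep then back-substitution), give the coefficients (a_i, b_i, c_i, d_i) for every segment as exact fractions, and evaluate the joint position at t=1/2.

  seg 0: a=-3 b=103/30 c=0 d=-13/120
  seg 1: a=3 b=32/15 c=-13/20 d=1/24
  seg 2: a=5 b=1/30 c=-2/5 d=1/18
  seg 3: a=3 b=-13/15 c=1/10 d=-1/90
S(1/2) = -83/64

Δ: Δ0=3, Δ1=1, Δ2=-2/3, Δ3=-2/3
row 1: diag=8, rhs=-12; c'=1/4, d'=-3/2
row 2: denom=10−2·1/4=19/2; d'=(-10−2·-3/2)/(19/2)=-14/19
row 3: denom=12−3·6/19=210/19; d'=(0−3·-14/19)/(210/19)=1/5
back: M3=1/5
back: M2=-14/19−6/19·1/5=-4/5
back: M1=-3/2−1/4·-4/5=-13/10
M: M0=0, M1=-13/10, M2=-4/5, M3=1/5, M4=0
seg 0: a=-3, c=M0/2=0, d=(M1−M0)/(6·2)=-13/120, b=Δ0−h0·(2M0+M1)/6=103/30
seg 1: a=3, c=M1/2=-13/20, d=(M2−M1)/(6·2)=1/24, b=Δ1−h1·(2M1+M2)/6=32/15
seg 2: a=5, c=M2/2=-2/5, d=(M3−M2)/(6·3)=1/18, b=Δ2−h2·(2M2+M3)/6=1/30
seg 3: a=3, c=M3/2=1/10, d=(M4−M3)/(6·3)=-1/90, b=Δ3−h3·(2M3+M4)/6=-13/15
t_q=1/2 → seg 0, τ=1/2; S=-3+103/30·τ+0·τ²+-13/120·τ³=-83/64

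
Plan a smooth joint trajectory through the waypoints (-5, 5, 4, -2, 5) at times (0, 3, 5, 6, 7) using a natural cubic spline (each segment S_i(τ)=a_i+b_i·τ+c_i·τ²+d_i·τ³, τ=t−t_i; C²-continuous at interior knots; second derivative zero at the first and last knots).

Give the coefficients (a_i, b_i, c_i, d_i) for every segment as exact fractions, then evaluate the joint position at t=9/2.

  seg 0: a=-5 b=4607/1284 c=0 d=-109/3852
  seg 1: a=5 b=1813/642 c=-109/428 d=-1807/2568
  seg 2: a=4 b=-2131/321 c=-479/107 d=1642/321
  seg 3: a=-2 b=-79/321 c=1163/107 d=-1163/321
S(9/2) = 43061/6848

Δ: Δ0=10/3, Δ1=-1/2, Δ2=-6, Δ3=7
row 1: diag=10, rhs=-23; c'=1/5, d'=-23/10
row 2: denom=6−2·1/5=28/5; d'=(-33−2·-23/10)/(28/5)=-71/14
row 3: denom=4−1·5/28=107/28; d'=(78−1·-71/14)/(107/28)=2326/107
back: M3=2326/107
back: M2=-71/14−5/28·2326/107=-958/107
back: M1=-23/10−1/5·-958/107=-109/214
M: M0=0, M1=-109/214, M2=-958/107, M3=2326/107, M4=0
seg 0: a=-5, c=M0/2=0, d=(M1−M0)/(6·3)=-109/3852, b=Δ0−h0·(2M0+M1)/6=4607/1284
seg 1: a=5, c=M1/2=-109/428, d=(M2−M1)/(6·2)=-1807/2568, b=Δ1−h1·(2M1+M2)/6=1813/642
seg 2: a=4, c=M2/2=-479/107, d=(M3−M2)/(6·1)=1642/321, b=Δ2−h2·(2M2+M3)/6=-2131/321
seg 3: a=-2, c=M3/2=1163/107, d=(M4−M3)/(6·1)=-1163/321, b=Δ3−h3·(2M3+M4)/6=-79/321
t_q=9/2 → seg 1, τ=3/2; S=5+1813/642·τ+-109/428·τ²+-1807/2568·τ³=43061/6848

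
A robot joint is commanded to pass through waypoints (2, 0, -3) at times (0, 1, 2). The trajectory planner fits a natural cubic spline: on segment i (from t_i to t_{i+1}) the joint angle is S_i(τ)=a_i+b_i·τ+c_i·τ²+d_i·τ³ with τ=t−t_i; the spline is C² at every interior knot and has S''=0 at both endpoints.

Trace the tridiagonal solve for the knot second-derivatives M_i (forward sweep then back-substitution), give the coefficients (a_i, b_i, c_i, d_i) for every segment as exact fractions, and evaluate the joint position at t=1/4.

Δ: Δ0=-2, Δ1=-3
row 1: diag=4, rhs=-6; c'=1/4, d'=-3/2
back: M1=-3/2
M: M0=0, M1=-3/2, M2=0
seg 0: a=2, c=M0/2=0, d=(M1−M0)/(6·1)=-1/4, b=Δ0−h0·(2M0+M1)/6=-7/4
seg 1: a=0, c=M1/2=-3/4, d=(M2−M1)/(6·1)=1/4, b=Δ1−h1·(2M1+M2)/6=-5/2
t_q=1/4 → seg 0, τ=1/4; S=2+-7/4·τ+0·τ²+-1/4·τ³=399/256

  seg 0: a=2 b=-7/4 c=0 d=-1/4
  seg 1: a=0 b=-5/2 c=-3/4 d=1/4
S(1/4) = 399/256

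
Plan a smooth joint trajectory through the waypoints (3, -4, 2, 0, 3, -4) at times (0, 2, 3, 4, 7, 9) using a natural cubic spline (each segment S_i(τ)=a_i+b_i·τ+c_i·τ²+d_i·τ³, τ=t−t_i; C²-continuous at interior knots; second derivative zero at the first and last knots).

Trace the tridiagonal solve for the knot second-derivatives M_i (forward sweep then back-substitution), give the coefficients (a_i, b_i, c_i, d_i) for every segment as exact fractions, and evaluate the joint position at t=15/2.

Δ: Δ0=-7/2, Δ1=6, Δ2=-2, Δ3=1, Δ4=-7/2
row 1: diag=6, rhs=57; c'=1/6, d'=19/2
row 2: denom=4−1·1/6=23/6; d'=(-48−1·19/2)/(23/6)=-15
row 3: denom=8−1·6/23=178/23; d'=(18−1·-15)/(178/23)=759/178
row 4: denom=10−3·69/178=1573/178; d'=(-27−3·759/178)/(1573/178)=-7083/1573
back: M4=-7083/1573
back: M3=759/178−69/178·-7083/1573=9453/1573
back: M2=-15−6/23·9453/1573=-26061/1573
back: M1=19/2−1/6·-26061/1573=19287/1573
M: M0=0, M1=19287/1573, M2=-26061/1573, M3=9453/1573, M4=-7083/1573, M5=0
seg 0: a=3, c=M0/2=0, d=(M1−M0)/(6·2)=6429/6292, b=Δ0−h0·(2M0+M1)/6=-23869/3146
seg 1: a=-4, c=M1/2=19287/3146, d=(M2−M1)/(6·1)=-7558/1573, b=Δ1−h1·(2M1+M2)/6=14705/3146
seg 2: a=2, c=M2/2=-26061/3146, d=(M3−M2)/(6·1)=5919/1573, b=Δ2−h2·(2M2+M3)/6=721/286
seg 3: a=0, c=M3/2=9453/3146, d=(M4−M3)/(6·3)=-212/363, b=Δ3−h3·(2M3+M4)/6=-8677/3146
seg 4: a=3, c=M4/2=-7083/3146, d=(M5−M4)/(6·2)=2361/6292, b=Δ4−h4·(2M4+M5)/6=-1567/3146
t_q=15/2 → seg 4, τ=1/2; S=3+-1567/3146·τ+-7083/3146·τ²+2361/6292·τ³=112501/50336

  seg 0: a=3 b=-23869/3146 c=0 d=6429/6292
  seg 1: a=-4 b=14705/3146 c=19287/3146 d=-7558/1573
  seg 2: a=2 b=721/286 c=-26061/3146 d=5919/1573
  seg 3: a=0 b=-8677/3146 c=9453/3146 d=-212/363
  seg 4: a=3 b=-1567/3146 c=-7083/3146 d=2361/6292
S(15/2) = 112501/50336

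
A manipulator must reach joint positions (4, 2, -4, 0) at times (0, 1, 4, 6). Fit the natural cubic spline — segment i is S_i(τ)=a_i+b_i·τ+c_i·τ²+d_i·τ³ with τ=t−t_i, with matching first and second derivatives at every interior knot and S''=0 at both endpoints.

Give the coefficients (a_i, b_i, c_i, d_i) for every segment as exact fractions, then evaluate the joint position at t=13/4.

Δ: Δ0=-2, Δ1=-2, Δ2=2
row 1: diag=8, rhs=0; c'=3/8, d'=0
row 2: denom=10−3·3/8=71/8; d'=(24−3·0)/(71/8)=192/71
back: M2=192/71
back: M1=0−3/8·192/71=-72/71
M: M0=0, M1=-72/71, M2=192/71, M3=0
seg 0: a=4, c=M0/2=0, d=(M1−M0)/(6·1)=-12/71, b=Δ0−h0·(2M0+M1)/6=-130/71
seg 1: a=2, c=M1/2=-36/71, d=(M2−M1)/(6·3)=44/213, b=Δ1−h1·(2M1+M2)/6=-166/71
seg 2: a=-4, c=M2/2=96/71, d=(M3−M2)/(6·2)=-16/71, b=Δ2−h2·(2M2+M3)/6=14/71
t_q=13/4 → seg 1, τ=9/4; S=2+-166/71·τ+-36/71·τ²+44/213·τ³=-3947/1136

  seg 0: a=4 b=-130/71 c=0 d=-12/71
  seg 1: a=2 b=-166/71 c=-36/71 d=44/213
  seg 2: a=-4 b=14/71 c=96/71 d=-16/71
S(13/4) = -3947/1136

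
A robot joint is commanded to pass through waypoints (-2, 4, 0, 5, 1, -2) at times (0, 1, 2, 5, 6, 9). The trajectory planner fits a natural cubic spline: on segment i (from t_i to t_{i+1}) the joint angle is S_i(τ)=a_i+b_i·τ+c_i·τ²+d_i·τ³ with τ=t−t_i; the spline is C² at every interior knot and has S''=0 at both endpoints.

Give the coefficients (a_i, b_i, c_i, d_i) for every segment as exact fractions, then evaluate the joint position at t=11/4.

Δ: Δ0=6, Δ1=-4, Δ2=5/3, Δ3=-4, Δ4=-1
row 1: diag=4, rhs=-60; c'=1/4, d'=-15
row 2: denom=8−1·1/4=31/4; d'=(34−1·-15)/(31/4)=196/31
row 3: denom=8−3·12/31=212/31; d'=(-34−3·196/31)/(212/31)=-821/106
row 4: denom=8−1·31/212=1665/212; d'=(18−1·-821/106)/(1665/212)=5458/1665
back: M4=5458/1665
back: M3=-821/106−31/212·5458/1665=-13694/1665
back: M2=196/31−12/31·-13694/1665=5276/555
back: M1=-15−1/4·5276/555=-9644/555
M: M0=0, M1=-9644/555, M2=5276/555, M3=-13694/1665, M4=5458/1665, M5=0
seg 0: a=-2, c=M0/2=0, d=(M1−M0)/(6·1)=-4822/1665, b=Δ0−h0·(2M0+M1)/6=14812/1665
seg 1: a=4, c=M1/2=-4822/555, d=(M2−M1)/(6·1)=1492/333, b=Δ1−h1·(2M1+M2)/6=346/1665
seg 2: a=0, c=M2/2=2638/555, d=(M3−M2)/(6·3)=-14761/14985, b=Δ2−h2·(2M2+M3)/6=-6206/1665
seg 3: a=5, c=M3/2=-6847/1665, d=(M4−M3)/(6·1)=1064/555, b=Δ3−h3·(2M3+M4)/6=-601/333
seg 4: a=1, c=M4/2=2729/1665, d=(M5−M4)/(6·3)=-2729/14985, b=Δ4−h4·(2M4+M5)/6=-7123/1665
t_q=11/4 → seg 2, τ=3/4; S=0+-6206/1665·τ+2638/555·τ²+-14761/14985·τ³=-6363/11840

  seg 0: a=-2 b=14812/1665 c=0 d=-4822/1665
  seg 1: a=4 b=346/1665 c=-4822/555 d=1492/333
  seg 2: a=0 b=-6206/1665 c=2638/555 d=-14761/14985
  seg 3: a=5 b=-601/333 c=-6847/1665 d=1064/555
  seg 4: a=1 b=-7123/1665 c=2729/1665 d=-2729/14985
S(11/4) = -6363/11840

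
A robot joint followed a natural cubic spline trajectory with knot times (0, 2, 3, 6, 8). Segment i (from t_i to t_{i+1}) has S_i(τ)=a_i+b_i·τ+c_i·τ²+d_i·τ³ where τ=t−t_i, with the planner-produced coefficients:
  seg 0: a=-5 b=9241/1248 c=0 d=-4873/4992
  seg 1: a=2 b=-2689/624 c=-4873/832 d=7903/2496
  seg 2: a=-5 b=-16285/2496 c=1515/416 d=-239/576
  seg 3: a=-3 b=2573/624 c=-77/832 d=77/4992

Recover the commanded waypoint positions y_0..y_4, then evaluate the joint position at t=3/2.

y_0=-5 y_1=2 y_2=-5 y_3=-3 y_4=5
S(3/2) = 37439/13312

y_0 = S_0(0) = a_0 = -5
y_1 = S_1(0) = a_1 = 2
y_2 = S_2(0) = a_2 = -5
y_3 = S_3(0) = a_3 = -3
y_4 = S_3(2) = 5
t_q=3/2 is in segment 0 (τ=3/2); S_0(τ)=37439/13312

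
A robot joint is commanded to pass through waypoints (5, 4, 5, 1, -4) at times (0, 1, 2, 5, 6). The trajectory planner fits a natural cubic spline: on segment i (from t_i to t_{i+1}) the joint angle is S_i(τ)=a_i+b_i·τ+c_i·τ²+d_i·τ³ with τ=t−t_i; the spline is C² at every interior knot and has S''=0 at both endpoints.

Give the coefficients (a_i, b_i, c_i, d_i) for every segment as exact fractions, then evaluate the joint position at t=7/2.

Δ: Δ0=-1, Δ1=1, Δ2=-4/3, Δ3=-5
row 1: diag=4, rhs=12; c'=1/4, d'=3
row 2: denom=8−1·1/4=31/4; d'=(-14−1·3)/(31/4)=-68/31
row 3: denom=8−3·12/31=212/31; d'=(-22−3·-68/31)/(212/31)=-239/106
back: M3=-239/106
back: M2=-68/31−12/31·-239/106=-70/53
back: M1=3−1/4·-70/53=353/106
M: M0=0, M1=353/106, M2=-70/53, M3=-239/106, M4=0
seg 0: a=5, c=M0/2=0, d=(M1−M0)/(6·1)=353/636, b=Δ0−h0·(2M0+M1)/6=-989/636
seg 1: a=4, c=M1/2=353/212, d=(M2−M1)/(6·1)=-493/636, b=Δ1−h1·(2M1+M2)/6=35/318
seg 2: a=5, c=M2/2=-35/53, d=(M3−M2)/(6·3)=-11/212, b=Δ2−h2·(2M2+M3)/6=709/636
seg 3: a=1, c=M3/2=-239/212, d=(M4−M3)/(6·1)=239/636, b=Δ3−h3·(2M3+M4)/6=-1351/318
t_q=7/2 → seg 2, τ=3/2; S=5+709/636·τ+-35/53·τ²+-11/212·τ³=8499/1696

  seg 0: a=5 b=-989/636 c=0 d=353/636
  seg 1: a=4 b=35/318 c=353/212 d=-493/636
  seg 2: a=5 b=709/636 c=-35/53 d=-11/212
  seg 3: a=1 b=-1351/318 c=-239/212 d=239/636
S(7/2) = 8499/1696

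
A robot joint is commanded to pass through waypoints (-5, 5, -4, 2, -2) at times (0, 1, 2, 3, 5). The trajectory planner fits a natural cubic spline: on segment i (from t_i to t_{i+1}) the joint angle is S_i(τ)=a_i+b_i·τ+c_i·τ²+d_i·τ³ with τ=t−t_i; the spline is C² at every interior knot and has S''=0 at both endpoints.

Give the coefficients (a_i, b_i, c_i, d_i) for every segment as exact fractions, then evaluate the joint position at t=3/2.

Δ: Δ0=10, Δ1=-9, Δ2=6, Δ3=-2
row 1: diag=4, rhs=-114; c'=1/4, d'=-57/2
row 2: denom=4−1·1/4=15/4; d'=(90−1·-57/2)/(15/4)=158/5
row 3: denom=6−1·4/15=86/15; d'=(-48−1·158/5)/(86/15)=-597/43
back: M3=-597/43
back: M2=158/5−4/15·-597/43=1518/43
back: M1=-57/2−1/4·1518/43=-1605/43
M: M0=0, M1=-1605/43, M2=1518/43, M3=-597/43, M4=0
seg 0: a=-5, c=M0/2=0, d=(M1−M0)/(6·1)=-535/86, b=Δ0−h0·(2M0+M1)/6=1395/86
seg 1: a=5, c=M1/2=-1605/86, d=(M2−M1)/(6·1)=1041/86, b=Δ1−h1·(2M1+M2)/6=-105/43
seg 2: a=-4, c=M2/2=759/43, d=(M3−M2)/(6·1)=-705/86, b=Δ2−h2·(2M2+M3)/6=-297/86
seg 3: a=2, c=M3/2=-597/86, d=(M4−M3)/(6·2)=199/172, b=Δ3−h3·(2M3+M4)/6=312/43
t_q=3/2 → seg 1, τ=1/2; S=5+-105/43·τ+-1605/86·τ²+1041/86·τ³=431/688

  seg 0: a=-5 b=1395/86 c=0 d=-535/86
  seg 1: a=5 b=-105/43 c=-1605/86 d=1041/86
  seg 2: a=-4 b=-297/86 c=759/43 d=-705/86
  seg 3: a=2 b=312/43 c=-597/86 d=199/172
S(3/2) = 431/688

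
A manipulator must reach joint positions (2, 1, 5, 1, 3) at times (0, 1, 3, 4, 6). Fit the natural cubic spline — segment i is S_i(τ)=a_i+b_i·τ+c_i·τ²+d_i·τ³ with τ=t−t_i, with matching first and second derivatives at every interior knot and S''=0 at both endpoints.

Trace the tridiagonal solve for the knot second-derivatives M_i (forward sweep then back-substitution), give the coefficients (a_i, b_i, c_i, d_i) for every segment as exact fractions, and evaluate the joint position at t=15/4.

Δ: Δ0=-1, Δ1=2, Δ2=-4, Δ3=1
row 1: diag=6, rhs=18; c'=1/3, d'=3
row 2: denom=6−2·1/3=16/3; d'=(-36−2·3)/(16/3)=-63/8
row 3: denom=6−1·3/16=93/16; d'=(30−1·-63/8)/(93/16)=202/31
back: M3=202/31
back: M2=-63/8−3/16·202/31=-282/31
back: M1=3−1/3·-282/31=187/31
M: M0=0, M1=187/31, M2=-282/31, M3=202/31, M4=0
seg 0: a=2, c=M0/2=0, d=(M1−M0)/(6·1)=187/186, b=Δ0−h0·(2M0+M1)/6=-373/186
seg 1: a=1, c=M1/2=187/62, d=(M2−M1)/(6·2)=-469/372, b=Δ1−h1·(2M1+M2)/6=94/93
seg 2: a=5, c=M2/2=-141/31, d=(M3−M2)/(6·1)=242/93, b=Δ2−h2·(2M2+M3)/6=-191/93
seg 3: a=1, c=M3/2=101/31, d=(M4−M3)/(6·2)=-101/186, b=Δ3−h3·(2M3+M4)/6=-311/93
t_q=15/4 → seg 2, τ=3/4; S=5+-191/93·τ+-141/31·τ²+242/93·τ³=1983/992

  seg 0: a=2 b=-373/186 c=0 d=187/186
  seg 1: a=1 b=94/93 c=187/62 d=-469/372
  seg 2: a=5 b=-191/93 c=-141/31 d=242/93
  seg 3: a=1 b=-311/93 c=101/31 d=-101/186
S(15/4) = 1983/992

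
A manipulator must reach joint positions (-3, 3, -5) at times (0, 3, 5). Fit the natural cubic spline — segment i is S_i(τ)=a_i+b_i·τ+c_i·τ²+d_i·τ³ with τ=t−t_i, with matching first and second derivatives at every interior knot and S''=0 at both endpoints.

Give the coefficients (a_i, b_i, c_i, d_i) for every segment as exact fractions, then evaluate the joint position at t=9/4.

Δ: Δ0=2, Δ1=-4
row 1: diag=10, rhs=-36; c'=1/5, d'=-18/5
back: M1=-18/5
M: M0=0, M1=-18/5, M2=0
seg 0: a=-3, c=M0/2=0, d=(M1−M0)/(6·3)=-1/5, b=Δ0−h0·(2M0+M1)/6=19/5
seg 1: a=3, c=M1/2=-9/5, d=(M2−M1)/(6·2)=3/10, b=Δ1−h1·(2M1+M2)/6=-8/5
t_q=9/4 → seg 0, τ=9/4; S=-3+19/5·τ+0·τ²+-1/5·τ³=1047/320

  seg 0: a=-3 b=19/5 c=0 d=-1/5
  seg 1: a=3 b=-8/5 c=-9/5 d=3/10
S(9/4) = 1047/320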